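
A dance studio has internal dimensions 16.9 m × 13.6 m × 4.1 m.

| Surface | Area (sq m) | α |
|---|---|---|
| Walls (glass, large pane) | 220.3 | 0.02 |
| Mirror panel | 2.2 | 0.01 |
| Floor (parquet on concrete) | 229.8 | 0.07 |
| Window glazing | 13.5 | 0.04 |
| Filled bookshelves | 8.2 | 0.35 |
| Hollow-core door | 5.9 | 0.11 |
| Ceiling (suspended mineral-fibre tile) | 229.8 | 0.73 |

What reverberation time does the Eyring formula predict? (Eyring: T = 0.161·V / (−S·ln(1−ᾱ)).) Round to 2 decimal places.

Total surface area S = 220.3 + 2.2 + 229.8 + 13.5 + 8.2 + 5.9 + 229.8 = 709.7 sq m.
Σ(Sᵢαᵢ) = 220.3·0.02 + 2.2·0.01 + 229.8·0.07 + 13.5·0.04 + 8.2·0.35 + 5.9·0.11 + 229.8·0.73 = 192.327.
ᾱ = 192.327 / 709.7 = 0.2710.
Eyring denominator: −S ln(1−ᾱ) = 224.323.
V = 16.9 × 13.6 × 4.1 = 942.344 m³.
RT60 = 0.161 × 942.344 / 224.323 = 0.68 s.

0.68 seconds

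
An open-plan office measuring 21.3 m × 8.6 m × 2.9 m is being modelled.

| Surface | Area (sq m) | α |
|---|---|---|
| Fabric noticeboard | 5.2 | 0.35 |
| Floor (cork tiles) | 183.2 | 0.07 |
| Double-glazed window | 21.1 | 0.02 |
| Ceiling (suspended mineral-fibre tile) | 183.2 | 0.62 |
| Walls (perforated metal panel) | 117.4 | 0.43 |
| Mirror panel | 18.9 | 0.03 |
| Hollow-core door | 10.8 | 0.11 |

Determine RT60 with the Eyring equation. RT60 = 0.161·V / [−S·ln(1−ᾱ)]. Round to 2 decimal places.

Total surface area S = 5.2 + 183.2 + 21.1 + 183.2 + 117.4 + 18.9 + 10.8 = 539.8 sq m.
Absorption A = 5.2·0.35 + 183.2·0.07 + 21.1·0.02 + 183.2·0.62 + 117.4·0.43 + 18.9·0.03 + 10.8·0.11 = 180.887 sabins.
Mean coefficient ᾱ = A/S = 0.3351.
−S·ln(1−ᾱ) = −539.8 × ln(1 − 0.3351) = 220.302.
V = 21.3 × 8.6 × 2.9 = 531.222 m³.
RT60 = 0.161 × 531.222 / 220.302 = 0.39 s.

0.39 s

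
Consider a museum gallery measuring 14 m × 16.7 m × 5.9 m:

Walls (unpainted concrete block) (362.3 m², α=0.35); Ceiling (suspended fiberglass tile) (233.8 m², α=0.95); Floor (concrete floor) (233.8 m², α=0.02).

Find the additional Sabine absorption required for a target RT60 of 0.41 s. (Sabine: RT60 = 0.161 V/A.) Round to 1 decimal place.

Total absorption A₁ = 362.3·0.35 + 233.8·0.95 + 233.8·0.02
  = 126.805 + 222.110 + 4.676 = 353.591 m² sabins.
For T = 0.41 s, need A₂ = 0.161·V/T = 0.161·1379.42/0.41 = 541.675 sabins.
Shortfall: 541.675 − 353.591 = 188.1 sabins.

188.1 sabins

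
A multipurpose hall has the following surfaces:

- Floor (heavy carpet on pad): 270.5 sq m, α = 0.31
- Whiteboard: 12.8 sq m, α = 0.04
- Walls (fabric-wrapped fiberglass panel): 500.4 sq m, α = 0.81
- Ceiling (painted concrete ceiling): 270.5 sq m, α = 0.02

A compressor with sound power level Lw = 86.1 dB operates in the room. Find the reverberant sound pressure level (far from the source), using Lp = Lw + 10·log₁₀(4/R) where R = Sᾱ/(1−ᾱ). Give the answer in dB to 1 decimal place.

Σ(Sᵢαᵢ) = 270.5·0.31 + 12.8·0.04 + 500.4·0.81 + 270.5·0.02 = 495.101; total area S = 1054.2 sq m.
ᾱ = 495.101/1054.2 = 0.4696; R = Sᾱ/(1−ᾱ) = 495.101/(1−0.4696) = 933.448 sq m.
Lp = Lw + 10 log₁₀(4/R) = 86.1 -23.68 = 62.4 dB.

62.4 dB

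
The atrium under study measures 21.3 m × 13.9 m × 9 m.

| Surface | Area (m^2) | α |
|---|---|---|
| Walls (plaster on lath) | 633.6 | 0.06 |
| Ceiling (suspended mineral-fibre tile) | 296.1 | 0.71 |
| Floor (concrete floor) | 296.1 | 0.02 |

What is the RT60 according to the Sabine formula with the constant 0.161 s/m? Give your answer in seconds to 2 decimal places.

Total absorption A = 633.6·0.06 + 296.1·0.71 + 296.1·0.02
  = 38.016 + 210.231 + 5.922 = 254.169 m^2 sabins.
V = 21.3·13.9·9 = 2664.63 m³.
T = 0.161 V/A = 0.161·2664.63/254.169 = 1.69 s.

1.69 sec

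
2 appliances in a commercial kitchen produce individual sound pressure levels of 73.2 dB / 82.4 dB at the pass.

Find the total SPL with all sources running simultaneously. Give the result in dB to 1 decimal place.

82.9 dB

Sum in the linear (power) domain: Σ 10^(Lᵢ/10) = 10^(73.2/10) + 10^(82.4/10) = 1.947e+08.
Combined level = 10 log₁₀(1.947e+08) = 82.9 dB.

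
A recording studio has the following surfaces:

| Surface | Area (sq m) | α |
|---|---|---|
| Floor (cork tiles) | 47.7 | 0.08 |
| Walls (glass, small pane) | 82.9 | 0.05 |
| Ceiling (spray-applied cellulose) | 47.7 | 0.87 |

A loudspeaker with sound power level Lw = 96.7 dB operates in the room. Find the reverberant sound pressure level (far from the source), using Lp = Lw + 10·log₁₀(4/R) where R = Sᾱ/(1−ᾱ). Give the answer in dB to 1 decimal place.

84.4 dB

A = 49.460 sabins; S = 178.3 sq m.
ᾱ = 0.2774, so room constant R = A/(1−ᾱ) = 68.447 sq m.
Lp = Lw + 10 log₁₀(4/R) = 96.7 -12.33 = 84.4 dB.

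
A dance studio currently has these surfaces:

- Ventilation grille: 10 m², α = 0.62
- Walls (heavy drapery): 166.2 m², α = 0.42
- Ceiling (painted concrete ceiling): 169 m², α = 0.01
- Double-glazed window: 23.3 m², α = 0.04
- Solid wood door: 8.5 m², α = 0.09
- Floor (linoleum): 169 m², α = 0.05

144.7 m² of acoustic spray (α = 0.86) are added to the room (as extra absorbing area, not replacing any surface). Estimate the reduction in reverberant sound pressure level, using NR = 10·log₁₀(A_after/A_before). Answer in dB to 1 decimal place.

3.8 dB

Summing Sᵢαᵢ: 6.200 + 69.804 + 1.690 + 0.932 + 0.765 + 8.450 → A_before = 87.841 sabins.
Treatment contributes 144.7·0.86 = 124.442 sabins.
New total A_after = 212.283 sabins.
NR = 10·log₁₀(212.283/87.841) = 3.8 dB.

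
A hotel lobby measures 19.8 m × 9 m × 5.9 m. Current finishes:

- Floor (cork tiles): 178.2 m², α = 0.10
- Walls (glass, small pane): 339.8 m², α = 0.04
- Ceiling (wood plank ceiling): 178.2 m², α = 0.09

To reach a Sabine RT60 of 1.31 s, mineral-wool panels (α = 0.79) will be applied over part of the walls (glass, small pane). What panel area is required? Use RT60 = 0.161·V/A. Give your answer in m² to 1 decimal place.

109.0

Equivalent absorption area: A₁ = 178.2*0.10 + 339.8*0.04 + 178.2*0.09 = 47.450 m².
Required A₂ = 0.161·1051.38/1.31 = 129.215 sabins.
ΔA needed = 129.215 − 47.450 = 81.765 sabins.
Each m² of panel replacing the walls (glass, small pane) adds (0.79 − 0.04) = 0.75 sabins.
Area = ΔA/Δα = 81.765/0.75 = 109.0 m².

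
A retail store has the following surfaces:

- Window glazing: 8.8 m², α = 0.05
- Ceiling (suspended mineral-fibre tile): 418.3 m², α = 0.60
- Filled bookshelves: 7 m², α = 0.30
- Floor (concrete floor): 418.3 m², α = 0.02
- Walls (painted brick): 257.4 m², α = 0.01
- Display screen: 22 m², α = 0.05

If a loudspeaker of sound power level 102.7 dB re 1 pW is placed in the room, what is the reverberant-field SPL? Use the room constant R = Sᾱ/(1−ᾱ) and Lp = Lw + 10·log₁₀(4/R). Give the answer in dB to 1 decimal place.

Σ(Sᵢαᵢ) = 8.8·0.05 + 418.3·0.60 + 7·0.30 + 418.3·0.02 + 257.4·0.01 + 22·0.05 = 265.560; total area S = 1131.8 m².
ᾱ = 0.2346, so room constant R = A/(1−ᾱ) = 346.956 m².
Lp = Lw + 10 log₁₀(4/R) = 102.7 -19.38 = 83.3 dB.

83.3 dB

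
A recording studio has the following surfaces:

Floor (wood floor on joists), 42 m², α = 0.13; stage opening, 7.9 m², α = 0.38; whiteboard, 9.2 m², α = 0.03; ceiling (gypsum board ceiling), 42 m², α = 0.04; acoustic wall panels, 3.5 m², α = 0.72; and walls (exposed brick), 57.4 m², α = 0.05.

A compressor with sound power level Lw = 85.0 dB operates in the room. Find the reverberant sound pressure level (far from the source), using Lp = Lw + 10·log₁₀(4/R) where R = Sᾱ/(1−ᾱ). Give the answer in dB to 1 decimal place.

78.6 dB

A = 15.808 sabins; S = 162.0 m².
ᾱ = 0.0976, so room constant R = A/(1−ᾱ) = 17.518 m².
Lp = Lw + 10 log₁₀(4/R) = 85.0 -6.41 = 78.6 dB.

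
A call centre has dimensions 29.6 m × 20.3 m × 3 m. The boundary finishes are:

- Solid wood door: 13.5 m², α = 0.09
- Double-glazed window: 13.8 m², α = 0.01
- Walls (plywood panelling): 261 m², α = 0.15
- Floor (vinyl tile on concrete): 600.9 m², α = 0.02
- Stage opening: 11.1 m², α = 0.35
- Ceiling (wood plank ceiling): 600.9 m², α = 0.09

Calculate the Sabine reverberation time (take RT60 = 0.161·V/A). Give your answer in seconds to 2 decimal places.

Equivalent absorption area: A = 13.5·0.09 + 13.8·0.01 + 261·0.15 + 600.9·0.02 + 11.1·0.35 + 600.9·0.09 = 110.487 m².
V = 29.6·20.3·3 = 1802.64 m³.
Sabine: RT60 = 0.161 × 1802.64 / 110.487 = 2.63 s.

2.63 s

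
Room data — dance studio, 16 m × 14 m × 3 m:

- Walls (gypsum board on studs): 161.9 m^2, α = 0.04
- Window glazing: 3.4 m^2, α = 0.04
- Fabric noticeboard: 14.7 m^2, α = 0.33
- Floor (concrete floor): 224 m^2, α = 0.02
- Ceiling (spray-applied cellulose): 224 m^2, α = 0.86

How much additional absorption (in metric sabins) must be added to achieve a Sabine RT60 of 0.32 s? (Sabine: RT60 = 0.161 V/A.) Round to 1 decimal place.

Equivalent absorption area: A₁ = 161.9·0.04 + 3.4·0.04 + 14.7·0.33 + 224·0.02 + 224·0.86 = 208.583 m^2.
Target A₂ = 0.161·672/0.32 = 338.100 sabins (V = 672 m³).
ΔA = A₂ − A₁ = 338.100 − 208.583 = 129.5 sabins.

129.5 sabins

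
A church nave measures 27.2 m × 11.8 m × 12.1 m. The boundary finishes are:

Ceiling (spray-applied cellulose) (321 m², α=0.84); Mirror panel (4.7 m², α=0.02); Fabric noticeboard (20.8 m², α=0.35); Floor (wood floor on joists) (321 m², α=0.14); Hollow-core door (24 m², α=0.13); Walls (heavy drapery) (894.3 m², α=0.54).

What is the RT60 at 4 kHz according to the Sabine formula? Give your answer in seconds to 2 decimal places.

0.77 seconds

A = Σ Sᵢαᵢ = 321·0.84 + 4.7·0.02 + 20.8·0.35 + 321·0.14 + 24·0.13 + 894.3·0.54 = 807.996 sabins.
V = 27.2·11.8·12.1 = 3883.616 m³.
Sabine: RT60 = 0.161 × 3883.616 / 807.996 = 0.77 s.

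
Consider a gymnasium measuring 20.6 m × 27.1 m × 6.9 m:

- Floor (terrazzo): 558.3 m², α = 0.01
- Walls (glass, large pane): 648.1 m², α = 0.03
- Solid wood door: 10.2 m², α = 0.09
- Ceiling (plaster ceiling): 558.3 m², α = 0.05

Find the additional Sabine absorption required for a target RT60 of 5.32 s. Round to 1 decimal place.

62.7 sabins

A₁ = Σ Sᵢαᵢ = 558.3×0.01 + 648.1×0.03 + 10.2×0.09 + 558.3×0.05 = 53.859 sabins.
V = 3851.994 m³. Required absorption A₂ = 0.161 × 3851.994 / 5.32 = 116.574 sabins.
Additional absorption ΔA = 116.574 − 53.859 = 62.7 sabins.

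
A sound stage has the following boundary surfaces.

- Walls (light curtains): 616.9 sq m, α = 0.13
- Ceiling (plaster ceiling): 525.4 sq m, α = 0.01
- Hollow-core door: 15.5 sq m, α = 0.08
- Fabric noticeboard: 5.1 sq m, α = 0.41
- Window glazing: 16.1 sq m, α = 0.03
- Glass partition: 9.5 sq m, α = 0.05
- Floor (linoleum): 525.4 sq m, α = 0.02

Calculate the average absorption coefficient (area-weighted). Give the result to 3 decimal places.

S = Σ Sᵢ = 616.9 + 525.4 + 15.5 + 5.1 + 16.1 + 9.5 + 525.4 = 1713.9 sq m.
Weighted sum Σ Sα = 100.248.
ᾱ = A/S = 0.058.

0.058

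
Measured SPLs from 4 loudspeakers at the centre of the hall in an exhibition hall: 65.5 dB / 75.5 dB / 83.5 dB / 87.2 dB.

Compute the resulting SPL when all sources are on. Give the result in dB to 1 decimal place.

Converting to relative power and adding: 10^(65.5/10) + 10^(75.5/10) + 10^(83.5/10) + 10^(87.2/10) = 7.877e+08.
L_total = 10·log₁₀(7.877e+08) = 89.0 dB.

89.0 dB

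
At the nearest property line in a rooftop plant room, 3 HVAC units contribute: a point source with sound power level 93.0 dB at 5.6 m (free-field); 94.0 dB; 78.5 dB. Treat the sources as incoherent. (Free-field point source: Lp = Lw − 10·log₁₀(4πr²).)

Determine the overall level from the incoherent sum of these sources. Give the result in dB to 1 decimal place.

94.1 dB

Source at 5.6 m: Lp = 93.0 − 10·log₁₀(4π·5.6²) = 93.0 − 10·log₁₀(394.081) = 67.0 dB.
Sum in the linear (power) domain: Σ 10^(Lᵢ/10) = 10^(67.0/10) + 10^(94.0/10) + 10^(78.5/10) = 2.588e+09.
Combined level = 10 log₁₀(2.588e+09) = 94.1 dB.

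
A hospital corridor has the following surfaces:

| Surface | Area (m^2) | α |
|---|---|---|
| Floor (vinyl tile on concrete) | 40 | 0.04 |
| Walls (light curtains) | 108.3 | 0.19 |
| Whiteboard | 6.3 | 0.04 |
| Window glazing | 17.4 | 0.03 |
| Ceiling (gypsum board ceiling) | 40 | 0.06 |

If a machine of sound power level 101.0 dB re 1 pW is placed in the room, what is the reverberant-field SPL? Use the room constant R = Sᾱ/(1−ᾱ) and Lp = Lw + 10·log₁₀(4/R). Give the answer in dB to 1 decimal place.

92.4 dB

A = 25.351 sabins; S = 212.0 m^2.
ᾱ = 0.1196, so room constant R = A/(1−ᾱ) = 28.795 m^2.
Lp = 101.0 + 10·log₁₀(4/28.795) = 101.0 + (-8.57) = 92.4 dB.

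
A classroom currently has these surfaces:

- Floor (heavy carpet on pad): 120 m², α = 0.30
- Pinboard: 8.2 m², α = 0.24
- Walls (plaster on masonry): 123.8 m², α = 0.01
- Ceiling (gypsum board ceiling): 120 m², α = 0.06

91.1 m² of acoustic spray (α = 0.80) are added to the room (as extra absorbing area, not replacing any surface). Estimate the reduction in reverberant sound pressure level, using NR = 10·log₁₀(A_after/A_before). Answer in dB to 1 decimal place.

Summing Sᵢαᵢ: 36.000 + 1.968 + 1.238 + 7.200 → A_before = 46.406 sabins.
Treatment contributes 91.1·0.80 = 72.880 sabins.
New total A_after = 119.286 sabins.
NR = 10·log₁₀(119.286/46.406) = 4.1 dB.

4.1 dB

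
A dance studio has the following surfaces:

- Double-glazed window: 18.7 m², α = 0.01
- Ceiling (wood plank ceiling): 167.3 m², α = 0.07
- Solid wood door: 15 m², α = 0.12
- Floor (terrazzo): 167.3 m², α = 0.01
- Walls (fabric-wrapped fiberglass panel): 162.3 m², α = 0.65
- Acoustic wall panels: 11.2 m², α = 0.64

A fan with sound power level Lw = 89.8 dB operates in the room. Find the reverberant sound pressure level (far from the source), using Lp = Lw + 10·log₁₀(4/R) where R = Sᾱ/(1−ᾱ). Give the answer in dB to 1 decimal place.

Σ(Sᵢαᵢ) = 18.7×0.01 + 167.3×0.07 + 15×0.12 + 167.3×0.01 + 162.3×0.65 + 11.2×0.64 = 128.034; total area S = 541.8 m².
ᾱ = 0.2363, so room constant R = A/(1−ᾱ) = 167.650 m².
Lp = Lw + 10 log₁₀(4/R) = 89.8 -16.22 = 73.6 dB.

73.6 dB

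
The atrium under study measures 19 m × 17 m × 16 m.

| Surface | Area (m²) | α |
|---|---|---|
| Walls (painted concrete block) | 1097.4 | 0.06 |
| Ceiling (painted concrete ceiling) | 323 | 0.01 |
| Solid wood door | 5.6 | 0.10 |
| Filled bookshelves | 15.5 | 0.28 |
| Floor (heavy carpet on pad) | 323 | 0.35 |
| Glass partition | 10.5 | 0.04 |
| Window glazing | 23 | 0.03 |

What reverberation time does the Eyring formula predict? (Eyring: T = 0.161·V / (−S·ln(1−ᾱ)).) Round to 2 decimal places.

4.19 s

S = Σ Sᵢ = 1798.0 m².
Σ(Sᵢαᵢ) = 1097.4×0.06 + 323×0.01 + 5.6×0.10 + 15.5×0.28 + 323×0.35 + 10.5×0.04 + 23×0.03 = 188.134.
ᾱ = 188.134 / 1798.0 = 0.1046.
Eyring denominator: −S ln(1−ᾱ) = 198.652.
V = 19 × 17 × 16 = 5168 m³.
T = 0.161·V/[−S·ln(1−ᾱ)] = 0.161·5168/198.652 = 4.19 s.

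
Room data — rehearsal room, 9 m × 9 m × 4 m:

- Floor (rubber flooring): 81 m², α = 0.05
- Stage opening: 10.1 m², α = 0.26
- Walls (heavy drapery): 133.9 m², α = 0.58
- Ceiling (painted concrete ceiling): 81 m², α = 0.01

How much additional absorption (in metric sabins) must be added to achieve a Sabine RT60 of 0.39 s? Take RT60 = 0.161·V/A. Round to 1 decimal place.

Equivalent absorption area: A₁ = 81×0.05 + 10.1×0.26 + 133.9×0.58 + 81×0.01 = 85.148 m².
For T = 0.39 s, need A₂ = 0.161·V/T = 0.161·324/0.39 = 133.754 sabins.
Additional absorption ΔA = 133.754 − 85.148 = 48.6 sabins.

48.6 sabins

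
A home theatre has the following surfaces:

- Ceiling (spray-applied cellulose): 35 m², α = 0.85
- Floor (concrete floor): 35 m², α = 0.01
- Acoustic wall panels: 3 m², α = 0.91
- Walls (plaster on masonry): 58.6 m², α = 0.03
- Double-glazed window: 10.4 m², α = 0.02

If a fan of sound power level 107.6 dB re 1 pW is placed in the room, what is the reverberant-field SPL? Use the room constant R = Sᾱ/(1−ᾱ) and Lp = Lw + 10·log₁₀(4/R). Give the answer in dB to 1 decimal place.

Σ(Sᵢαᵢ) = 35×0.85 + 35×0.01 + 3×0.91 + 58.6×0.03 + 10.4×0.02 = 34.796; total area S = 142.0 m².
ᾱ = 0.2450, so room constant R = A/(1−ᾱ) = 46.087 m².
Lp = Lw + 10 log₁₀(4/R) = 107.6 -10.62 = 97.0 dB.

97.0 dB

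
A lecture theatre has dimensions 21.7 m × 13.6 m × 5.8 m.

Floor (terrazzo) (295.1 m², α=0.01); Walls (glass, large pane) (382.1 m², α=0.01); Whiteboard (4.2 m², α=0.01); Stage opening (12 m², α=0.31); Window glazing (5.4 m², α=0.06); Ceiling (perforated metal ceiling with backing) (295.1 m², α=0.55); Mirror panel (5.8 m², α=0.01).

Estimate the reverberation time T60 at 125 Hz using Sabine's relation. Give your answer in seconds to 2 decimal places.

Equivalent absorption area: A = 295.1×0.01 + 382.1×0.01 + 4.2×0.01 + 12×0.31 + 5.4×0.06 + 295.1×0.55 + 5.8×0.01 = 173.221 m².
V = 21.7·13.6·5.8 = 1711.696 m³.
RT60 = 0.161 · V / A = 0.161 × 1711.696 / 173.221 = 1.59 s.

1.59 s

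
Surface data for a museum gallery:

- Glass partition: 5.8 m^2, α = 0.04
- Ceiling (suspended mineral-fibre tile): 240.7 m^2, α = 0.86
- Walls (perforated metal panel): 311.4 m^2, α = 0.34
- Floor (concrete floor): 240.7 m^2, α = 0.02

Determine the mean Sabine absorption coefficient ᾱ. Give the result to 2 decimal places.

0.40

Total surface area S = 798.6 m^2.
Weighted sum Σ Sα = 317.924.
ᾱ = 317.924 / 798.6 = 0.40.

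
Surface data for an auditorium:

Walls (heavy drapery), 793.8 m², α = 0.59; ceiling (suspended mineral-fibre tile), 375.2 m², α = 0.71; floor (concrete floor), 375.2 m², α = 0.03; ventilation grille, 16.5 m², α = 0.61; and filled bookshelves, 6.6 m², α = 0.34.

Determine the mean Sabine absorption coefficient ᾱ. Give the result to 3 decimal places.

Total surface area S = 1567.3 m².
A = 793.8×0.59 + 375.2×0.71 + 375.2×0.03 + 16.5×0.61 + 6.6×0.34 = 758.299 sabins.
ᾱ = A/S = 0.484.

0.484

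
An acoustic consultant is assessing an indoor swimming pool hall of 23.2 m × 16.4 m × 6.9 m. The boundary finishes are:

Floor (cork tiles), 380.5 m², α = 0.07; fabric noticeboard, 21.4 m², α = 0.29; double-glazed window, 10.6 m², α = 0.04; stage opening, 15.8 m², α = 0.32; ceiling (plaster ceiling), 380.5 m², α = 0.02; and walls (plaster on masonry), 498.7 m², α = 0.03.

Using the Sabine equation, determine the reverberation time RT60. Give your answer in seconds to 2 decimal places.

Summing Sᵢαᵢ: 26.635 + 6.206 + 0.424 + 5.056 + 7.610 + 14.961 → A = 60.892 sabins.
Volume V = 23.2 × 16.4 × 6.9 = 2625.312 m³.
T = 0.161 V/A = 0.161·2625.312/60.892 = 6.94 s.

6.94 s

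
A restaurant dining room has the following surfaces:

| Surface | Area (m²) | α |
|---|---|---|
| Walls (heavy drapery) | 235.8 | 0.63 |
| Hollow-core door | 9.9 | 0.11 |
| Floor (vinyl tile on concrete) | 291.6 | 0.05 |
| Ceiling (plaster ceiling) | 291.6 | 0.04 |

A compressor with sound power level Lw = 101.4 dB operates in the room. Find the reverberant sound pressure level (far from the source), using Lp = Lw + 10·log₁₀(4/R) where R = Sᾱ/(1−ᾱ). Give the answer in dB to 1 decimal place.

A = 175.887 sabins; S = 828.9 m².
ᾱ = 175.887/828.9 = 0.2122; R = Sᾱ/(1−ᾱ) = 175.887/(1−0.2122) = 223.264 m².
Lp = Lw + 10 log₁₀(4/R) = 101.4 -17.47 = 83.9 dB.

83.9 dB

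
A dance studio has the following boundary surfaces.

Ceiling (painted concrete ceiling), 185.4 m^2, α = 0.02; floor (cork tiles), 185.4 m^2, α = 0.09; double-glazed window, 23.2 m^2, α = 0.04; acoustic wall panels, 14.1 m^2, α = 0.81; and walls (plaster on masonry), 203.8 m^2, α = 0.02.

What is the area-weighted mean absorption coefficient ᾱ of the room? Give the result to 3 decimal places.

Total surface area S = 611.9 m^2.
A = 185.4×0.02 + 185.4×0.09 + 23.2×0.04 + 14.1×0.81 + 203.8×0.02 = 36.819 sabins.
ᾱ = A/S = 0.060.

0.060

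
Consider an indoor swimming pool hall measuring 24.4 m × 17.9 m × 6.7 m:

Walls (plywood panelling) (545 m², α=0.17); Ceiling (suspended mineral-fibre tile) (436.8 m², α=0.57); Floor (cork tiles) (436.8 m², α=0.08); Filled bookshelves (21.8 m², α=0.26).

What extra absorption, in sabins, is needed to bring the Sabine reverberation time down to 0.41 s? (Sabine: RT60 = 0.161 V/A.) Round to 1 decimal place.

766.9 sabins

A₁ = Σ Sᵢαᵢ = 545×0.17 + 436.8×0.57 + 436.8×0.08 + 21.8×0.26 = 382.238 sabins.
For T = 0.41 s, need A₂ = 0.161·V/T = 0.161·2926.292/0.41 = 1149.105 sabins.
ΔA = A₂ − A₁ = 1149.105 − 382.238 = 766.9 sabins.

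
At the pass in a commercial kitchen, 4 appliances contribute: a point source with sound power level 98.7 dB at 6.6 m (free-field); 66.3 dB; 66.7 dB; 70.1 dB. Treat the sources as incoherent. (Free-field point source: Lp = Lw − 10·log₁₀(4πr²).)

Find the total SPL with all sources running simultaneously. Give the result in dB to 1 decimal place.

Source at 6.6 m: Lp = 98.7 − 10·log₁₀(4π·6.6²) = 98.7 − 10·log₁₀(547.391) = 71.3 dB.
Σ 10^(Lᵢ/10) = 3.267e+07.
Combined level = 10 log₁₀(3.267e+07) = 75.1 dB.

75.1 dB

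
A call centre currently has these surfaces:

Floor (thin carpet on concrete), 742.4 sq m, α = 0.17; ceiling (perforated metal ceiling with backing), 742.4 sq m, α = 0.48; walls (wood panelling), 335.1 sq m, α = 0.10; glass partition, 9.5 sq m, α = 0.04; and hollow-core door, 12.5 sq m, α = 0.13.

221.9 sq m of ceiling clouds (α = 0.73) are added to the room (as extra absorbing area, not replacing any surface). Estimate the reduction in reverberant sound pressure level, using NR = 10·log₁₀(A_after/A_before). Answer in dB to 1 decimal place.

1.2 dB

A_before = Σ Sᵢαᵢ = 742.4*0.17 + 742.4*0.48 + 335.1*0.10 + 9.5*0.04 + 12.5*0.13 = 518.075 sabins.
Added absorption = 221.9 × 0.73 = 161.987 sabins.
A_after = 518.075 + 161.987 = 680.062 sabins.
Reduction = 10 log₁₀(A_after/A_before) = 10 log₁₀(1.3127) = 1.2 dB.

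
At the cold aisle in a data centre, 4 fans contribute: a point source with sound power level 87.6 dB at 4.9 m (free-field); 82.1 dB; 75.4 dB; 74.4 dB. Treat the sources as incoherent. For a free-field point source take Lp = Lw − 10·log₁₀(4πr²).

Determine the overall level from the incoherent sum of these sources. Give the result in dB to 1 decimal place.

83.5 dB

Source at 4.9 m: Lp = 87.6 − 10·log₁₀(4π·4.9²) = 87.6 − 10·log₁₀(301.719) = 62.8 dB.
Converting to relative power and adding: 10^(62.8/10) + 10^(82.1/10) + 10^(75.4/10) + 10^(74.4/10) = 2.263e+08.
Combined level = 10 log₁₀(2.263e+08) = 83.5 dB.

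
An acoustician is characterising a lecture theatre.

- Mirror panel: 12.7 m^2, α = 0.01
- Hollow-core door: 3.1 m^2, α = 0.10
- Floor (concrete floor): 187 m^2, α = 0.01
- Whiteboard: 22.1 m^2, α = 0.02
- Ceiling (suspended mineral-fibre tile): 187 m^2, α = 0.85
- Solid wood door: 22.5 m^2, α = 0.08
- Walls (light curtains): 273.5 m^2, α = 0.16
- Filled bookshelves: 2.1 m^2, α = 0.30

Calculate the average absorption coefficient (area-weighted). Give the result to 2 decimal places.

S = Σ Sᵢ = 12.7 + 3.1 + 187 + 22.1 + 187 + 22.5 + 273.5 + 2.1 = 710.0 m^2.
A = 12.7*0.01 + 3.1*0.10 + 187*0.01 + 22.1*0.02 + 187*0.85 + 22.5*0.08 + 273.5*0.16 + 2.1*0.30 = 207.889 sabins.
ᾱ = 207.889 / 710.0 = 0.29.

0.29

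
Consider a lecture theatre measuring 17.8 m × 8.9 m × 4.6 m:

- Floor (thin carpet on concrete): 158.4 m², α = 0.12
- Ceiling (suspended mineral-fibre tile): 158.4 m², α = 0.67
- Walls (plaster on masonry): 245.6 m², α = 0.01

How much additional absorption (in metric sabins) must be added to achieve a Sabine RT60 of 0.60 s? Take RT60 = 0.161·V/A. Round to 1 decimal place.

68.0 sabins

A₁ = Σ Sᵢαᵢ = 158.4×0.12 + 158.4×0.67 + 245.6×0.01 = 127.592 sabins.
For T = 0.60 s, need A₂ = 0.161·V/T = 0.161·728.732/0.60 = 195.543 sabins.
Shortfall: 195.543 − 127.592 = 68.0 sabins.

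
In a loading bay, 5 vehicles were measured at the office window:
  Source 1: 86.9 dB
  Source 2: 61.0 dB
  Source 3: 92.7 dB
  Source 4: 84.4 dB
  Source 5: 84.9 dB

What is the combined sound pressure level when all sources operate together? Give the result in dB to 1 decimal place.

Sum in the linear (power) domain: Σ 10^(Lᵢ/10) = 10^(86.9/10) + 10^(61.0/10) + 10^(92.7/10) + 10^(84.4/10) + 10^(84.9/10) = 2.938e+09.
Back to dB: 10·log₁₀ Σ = 94.7 dB.

94.7 dB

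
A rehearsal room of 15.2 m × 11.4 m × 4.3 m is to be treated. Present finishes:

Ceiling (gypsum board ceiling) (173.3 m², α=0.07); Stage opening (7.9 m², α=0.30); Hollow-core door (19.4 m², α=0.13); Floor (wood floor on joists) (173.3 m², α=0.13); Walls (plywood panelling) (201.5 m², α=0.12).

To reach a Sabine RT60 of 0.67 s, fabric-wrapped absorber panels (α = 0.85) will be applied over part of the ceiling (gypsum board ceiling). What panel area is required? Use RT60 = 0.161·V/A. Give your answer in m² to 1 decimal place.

Total absorption A₁ = 173.3*0.07 + 7.9*0.30 + 19.4*0.13 + 173.3*0.13 + 201.5*0.12
  = 12.131 + 2.370 + 2.522 + 22.529 + 24.180 = 63.732 m² sabins.
Required A₂ = 0.161·745.104/0.67 = 179.047 sabins.
ΔA needed = 179.047 − 63.732 = 115.315 sabins.
Each m² of panel replacing the ceiling (gypsum board ceiling) adds (0.85 − 0.07) = 0.78 sabins.
Area = ΔA/Δα = 115.315/0.78 = 147.8 m².

147.8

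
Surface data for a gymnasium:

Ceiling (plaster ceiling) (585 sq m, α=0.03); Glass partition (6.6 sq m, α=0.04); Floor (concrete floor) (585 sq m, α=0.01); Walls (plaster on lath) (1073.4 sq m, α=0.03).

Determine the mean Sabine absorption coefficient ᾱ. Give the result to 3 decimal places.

0.025

Total surface area S = 2250.0 sq m.
Weighted sum Σ Sα = 55.866.
ᾱ = 55.866 / 2250.0 = 0.025.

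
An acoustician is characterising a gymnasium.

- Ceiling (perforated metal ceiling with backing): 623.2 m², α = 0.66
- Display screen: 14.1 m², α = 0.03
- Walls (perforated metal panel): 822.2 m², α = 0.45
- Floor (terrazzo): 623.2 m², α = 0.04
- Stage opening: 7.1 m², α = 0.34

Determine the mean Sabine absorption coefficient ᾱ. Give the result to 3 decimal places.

S = Σ Sᵢ = 623.2 + 14.1 + 822.2 + 623.2 + 7.1 = 2089.8 m².
A = 623.2×0.66 + 14.1×0.03 + 822.2×0.45 + 623.2×0.04 + 7.1×0.34 = 809.067 sabins.
ᾱ = 809.067 / 2089.8 = 0.387.

0.387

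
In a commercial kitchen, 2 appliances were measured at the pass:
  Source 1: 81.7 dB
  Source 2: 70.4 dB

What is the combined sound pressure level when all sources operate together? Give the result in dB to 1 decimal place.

Converting to relative power and adding: 10^(81.7/10) + 10^(70.4/10) = 1.589e+08.
L_total = 10·log₁₀(1.589e+08) = 82.0 dB.

82.0 dB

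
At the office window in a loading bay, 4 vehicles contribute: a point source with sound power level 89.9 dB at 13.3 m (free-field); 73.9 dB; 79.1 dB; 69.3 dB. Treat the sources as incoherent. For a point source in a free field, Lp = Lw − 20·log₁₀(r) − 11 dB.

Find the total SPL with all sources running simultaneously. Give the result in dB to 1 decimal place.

80.6 dB

Source at 13.3 m: Lp = 89.9 − 20·log₁₀(13.3) − 11 = 56.4 dB.
Converting to relative power and adding: 10^(56.4/10) + 10^(73.9/10) + 10^(79.1/10) + 10^(69.3/10) = 1.148e+08.
Combined level = 10 log₁₀(1.148e+08) = 80.6 dB.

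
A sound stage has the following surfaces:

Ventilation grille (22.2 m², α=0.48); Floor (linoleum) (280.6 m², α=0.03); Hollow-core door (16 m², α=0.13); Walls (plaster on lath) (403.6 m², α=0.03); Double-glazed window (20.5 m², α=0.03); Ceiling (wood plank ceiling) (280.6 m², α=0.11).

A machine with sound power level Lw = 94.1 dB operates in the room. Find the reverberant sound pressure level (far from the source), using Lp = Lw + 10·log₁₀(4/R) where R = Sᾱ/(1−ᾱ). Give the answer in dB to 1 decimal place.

81.7 dB

Σ(Sᵢαᵢ) = 22.2·0.48 + 280.6·0.03 + 16·0.13 + 403.6·0.03 + 20.5·0.03 + 280.6·0.11 = 64.743; total area S = 1023.5 m².
ᾱ = 0.0633, so room constant R = A/(1−ᾱ) = 69.118 m².
Lp = Lw + 10 log₁₀(4/R) = 94.1 -12.38 = 81.7 dB.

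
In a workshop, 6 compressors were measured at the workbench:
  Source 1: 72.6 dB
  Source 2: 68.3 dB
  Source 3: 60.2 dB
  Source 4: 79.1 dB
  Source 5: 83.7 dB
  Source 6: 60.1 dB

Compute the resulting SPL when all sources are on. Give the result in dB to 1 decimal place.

85.3 dB

Converting to relative power and adding: 10^(72.6/10) + 10^(68.3/10) + 10^(60.2/10) + 10^(79.1/10) + 10^(83.7/10) + 10^(60.1/10) = 3.427e+08.
Back to dB: 10·log₁₀ Σ = 85.3 dB.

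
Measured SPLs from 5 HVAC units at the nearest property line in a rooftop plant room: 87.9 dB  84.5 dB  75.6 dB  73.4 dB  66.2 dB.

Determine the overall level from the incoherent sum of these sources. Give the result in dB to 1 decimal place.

89.8 dB

Σ 10^(Lᵢ/10) = 9.608e+08.
Combined level = 10 log₁₀(9.608e+08) = 89.8 dB.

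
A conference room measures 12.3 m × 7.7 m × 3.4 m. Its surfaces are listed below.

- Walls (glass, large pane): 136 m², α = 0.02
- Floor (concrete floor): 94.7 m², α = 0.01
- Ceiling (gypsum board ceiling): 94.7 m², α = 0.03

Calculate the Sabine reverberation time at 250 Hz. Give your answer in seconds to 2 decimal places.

7.97 s

A = Σ Sᵢαᵢ = 136*0.02 + 94.7*0.01 + 94.7*0.03 = 6.508 sabins.
Volume V = 12.3 × 7.7 × 3.4 = 322.014 m³.
RT60 = 0.161 · V / A = 0.161 × 322.014 / 6.508 = 7.97 s.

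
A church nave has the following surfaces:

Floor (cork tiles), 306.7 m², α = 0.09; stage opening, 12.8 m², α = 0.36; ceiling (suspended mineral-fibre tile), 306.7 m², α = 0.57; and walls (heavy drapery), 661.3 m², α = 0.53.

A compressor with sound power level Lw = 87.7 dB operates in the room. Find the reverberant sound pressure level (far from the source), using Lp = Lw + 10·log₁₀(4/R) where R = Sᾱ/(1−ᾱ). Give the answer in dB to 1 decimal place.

A = 557.519 sabins; S = 1287.5 m².
ᾱ = 557.519/1287.5 = 0.4330; R = Sᾱ/(1−ᾱ) = 557.519/(1−0.4330) = 983.279 m².
Lp = 87.7 + 10·log₁₀(4/983.279) = 87.7 + (-23.91) = 63.8 dB.

63.8 dB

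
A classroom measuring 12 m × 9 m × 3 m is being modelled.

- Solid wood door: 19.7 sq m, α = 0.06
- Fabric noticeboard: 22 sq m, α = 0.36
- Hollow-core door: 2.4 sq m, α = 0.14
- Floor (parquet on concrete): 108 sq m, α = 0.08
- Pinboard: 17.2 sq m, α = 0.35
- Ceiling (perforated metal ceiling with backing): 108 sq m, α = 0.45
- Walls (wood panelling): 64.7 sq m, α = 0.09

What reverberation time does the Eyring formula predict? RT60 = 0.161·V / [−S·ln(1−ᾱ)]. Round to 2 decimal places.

0.58 seconds

Total surface area S = 19.7 + 22 + 2.4 + 108 + 17.2 + 108 + 64.7 = 342.0 sq m.
Absorption A = 19.7×0.06 + 22×0.36 + 2.4×0.14 + 108×0.08 + 17.2×0.35 + 108×0.45 + 64.7×0.09 = 78.521 sabins.
ᾱ = 78.521 / 342.0 = 0.2296.
Eyring denominator: −S ln(1−ᾱ) = 89.209.
V = 12 × 9 × 3 = 324 m³.
RT60 = 0.161 × 324 / 89.209 = 0.58 s.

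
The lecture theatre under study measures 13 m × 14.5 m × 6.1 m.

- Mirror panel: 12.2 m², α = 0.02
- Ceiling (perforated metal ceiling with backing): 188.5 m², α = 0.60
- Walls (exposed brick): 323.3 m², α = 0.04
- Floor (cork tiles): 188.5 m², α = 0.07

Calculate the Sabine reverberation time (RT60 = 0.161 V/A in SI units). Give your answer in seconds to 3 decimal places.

1.327 s

Equivalent absorption area: A = 12.2·0.02 + 188.5·0.60 + 323.3·0.04 + 188.5·0.07 = 139.471 m².
Room volume: 1149.85 m³.
Sabine: RT60 = 0.161 × 1149.85 / 139.471 = 1.327 s.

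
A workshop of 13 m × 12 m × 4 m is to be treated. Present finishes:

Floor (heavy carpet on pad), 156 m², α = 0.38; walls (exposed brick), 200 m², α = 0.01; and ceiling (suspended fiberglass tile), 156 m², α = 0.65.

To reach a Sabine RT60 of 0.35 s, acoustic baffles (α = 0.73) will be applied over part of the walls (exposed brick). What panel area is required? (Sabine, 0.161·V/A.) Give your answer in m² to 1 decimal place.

172.7

Total absorption A₁ = 156*0.38 + 200*0.01 + 156*0.65
  = 59.280 + 2.000 + 101.400 = 162.680 m² sabins.
Required A₂ = 0.161·624/0.35 = 287.040 sabins.
ΔA needed = 287.040 − 162.680 = 124.360 sabins.
Each m² of panel replacing the walls (exposed brick) adds (0.73 − 0.01) = 0.72 sabins.
Area = ΔA/Δα = 124.360/0.72 = 172.7 m².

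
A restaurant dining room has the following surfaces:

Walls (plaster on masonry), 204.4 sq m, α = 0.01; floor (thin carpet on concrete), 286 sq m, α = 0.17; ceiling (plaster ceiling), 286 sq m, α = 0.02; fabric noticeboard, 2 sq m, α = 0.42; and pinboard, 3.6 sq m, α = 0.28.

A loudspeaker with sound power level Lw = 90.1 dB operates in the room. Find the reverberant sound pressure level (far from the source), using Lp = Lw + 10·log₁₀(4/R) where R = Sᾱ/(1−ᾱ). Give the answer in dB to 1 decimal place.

78.1 dB

Σ(Sᵢαᵢ) = 204.4·0.01 + 286·0.17 + 286·0.02 + 2·0.42 + 3.6·0.28 = 58.232; total area S = 782.0 sq m.
ᾱ = 58.232/782.0 = 0.0745; R = Sᾱ/(1−ᾱ) = 58.232/(1−0.0745) = 62.920 sq m.
Lp = Lw + 10 log₁₀(4/R) = 90.1 -11.97 = 78.1 dB.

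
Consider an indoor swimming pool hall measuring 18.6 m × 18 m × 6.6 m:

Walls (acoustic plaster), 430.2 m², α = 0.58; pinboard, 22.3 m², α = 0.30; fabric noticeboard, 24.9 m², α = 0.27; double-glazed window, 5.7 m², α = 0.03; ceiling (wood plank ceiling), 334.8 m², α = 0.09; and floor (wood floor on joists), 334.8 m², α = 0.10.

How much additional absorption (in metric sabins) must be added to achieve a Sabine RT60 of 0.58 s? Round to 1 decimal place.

A₁ = Σ Sᵢαᵢ = 430.2×0.58 + 22.3×0.30 + 24.9×0.27 + 5.7×0.03 + 334.8×0.09 + 334.8×0.10 = 326.712 sabins.
For T = 0.58 s, need A₂ = 0.161·V/T = 0.161·2209.68/0.58 = 613.377 sabins.
Additional absorption ΔA = 613.377 − 326.712 = 286.7 sabins.

286.7 sabins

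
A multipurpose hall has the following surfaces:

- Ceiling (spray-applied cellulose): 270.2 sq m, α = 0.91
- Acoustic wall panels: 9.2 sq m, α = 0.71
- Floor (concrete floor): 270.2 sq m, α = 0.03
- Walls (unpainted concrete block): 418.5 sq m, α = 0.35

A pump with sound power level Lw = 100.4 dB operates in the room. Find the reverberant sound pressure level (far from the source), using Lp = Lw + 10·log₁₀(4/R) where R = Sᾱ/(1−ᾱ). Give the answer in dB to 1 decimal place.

A = 406.995 sabins; S = 968.1 sq m.
ᾱ = 406.995/968.1 = 0.4204; R = Sᾱ/(1−ᾱ) = 406.995/(1−0.4204) = 702.200 sq m.
Lp = 100.4 + 10·log₁₀(4/702.200) = 100.4 + (-22.44) = 78.0 dB.

78.0 dB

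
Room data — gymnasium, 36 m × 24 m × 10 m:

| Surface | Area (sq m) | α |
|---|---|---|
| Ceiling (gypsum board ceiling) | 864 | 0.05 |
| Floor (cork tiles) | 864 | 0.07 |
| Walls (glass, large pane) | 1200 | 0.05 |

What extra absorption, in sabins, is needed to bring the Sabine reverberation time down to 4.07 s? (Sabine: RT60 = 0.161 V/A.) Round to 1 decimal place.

A₁ = Σ Sᵢαᵢ = 864×0.05 + 864×0.07 + 1200×0.05 = 163.680 sabins.
V = 8640 m³. Required absorption A₂ = 0.161 × 8640 / 4.07 = 341.779 sabins.
ΔA = A₂ − A₁ = 341.779 − 163.680 = 178.1 sabins.

178.1 sabins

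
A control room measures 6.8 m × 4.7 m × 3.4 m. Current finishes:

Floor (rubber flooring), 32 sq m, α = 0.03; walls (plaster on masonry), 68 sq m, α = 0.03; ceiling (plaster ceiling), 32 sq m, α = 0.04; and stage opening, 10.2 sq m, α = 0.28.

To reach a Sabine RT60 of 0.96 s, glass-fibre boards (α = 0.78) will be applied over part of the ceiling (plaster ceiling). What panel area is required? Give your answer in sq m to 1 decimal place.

Summing Sᵢαᵢ: 0.960 + 2.040 + 1.280 + 2.856 → A₁ = 7.136 sabins.
Required A₂ = 0.161·108.664/0.96 = 18.224 sabins.
ΔA needed = 18.224 − 7.136 = 11.088 sabins.
Each sq m of panel replacing the ceiling (plaster ceiling) adds (0.78 − 0.04) = 0.74 sabins.
Area = ΔA/Δα = 11.088/0.74 = 15.0 sq m.

15.0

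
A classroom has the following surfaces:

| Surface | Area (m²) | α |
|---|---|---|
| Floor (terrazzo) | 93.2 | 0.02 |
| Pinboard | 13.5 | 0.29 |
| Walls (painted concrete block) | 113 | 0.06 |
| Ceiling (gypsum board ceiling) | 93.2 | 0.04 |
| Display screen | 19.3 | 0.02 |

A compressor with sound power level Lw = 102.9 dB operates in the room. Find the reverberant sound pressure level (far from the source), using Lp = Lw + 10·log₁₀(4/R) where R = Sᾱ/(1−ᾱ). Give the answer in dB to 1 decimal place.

A = 16.673 sabins; S = 332.2 m².
ᾱ = 16.673/332.2 = 0.0502; R = Sᾱ/(1−ᾱ) = 16.673/(1−0.0502) = 17.554 m².
Lp = Lw + 10 log₁₀(4/R) = 102.9 -6.42 = 96.5 dB.

96.5 dB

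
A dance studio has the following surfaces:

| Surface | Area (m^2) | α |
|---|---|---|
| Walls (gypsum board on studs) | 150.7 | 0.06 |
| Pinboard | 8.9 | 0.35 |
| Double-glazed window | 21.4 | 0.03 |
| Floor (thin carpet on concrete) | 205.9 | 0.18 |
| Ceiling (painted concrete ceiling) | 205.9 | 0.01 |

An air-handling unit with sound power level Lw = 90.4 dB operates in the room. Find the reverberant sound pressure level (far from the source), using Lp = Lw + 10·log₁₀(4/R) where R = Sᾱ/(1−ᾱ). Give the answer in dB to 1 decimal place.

Σ(Sᵢαᵢ) = 150.7×0.06 + 8.9×0.35 + 21.4×0.03 + 205.9×0.18 + 205.9×0.01 = 51.920; total area S = 592.8 m^2.
ᾱ = 0.0876, so room constant R = A/(1−ᾱ) = 56.905 m^2.
Lp = 90.4 + 10·log₁₀(4/56.905) = 90.4 + (-11.53) = 78.9 dB.

78.9 dB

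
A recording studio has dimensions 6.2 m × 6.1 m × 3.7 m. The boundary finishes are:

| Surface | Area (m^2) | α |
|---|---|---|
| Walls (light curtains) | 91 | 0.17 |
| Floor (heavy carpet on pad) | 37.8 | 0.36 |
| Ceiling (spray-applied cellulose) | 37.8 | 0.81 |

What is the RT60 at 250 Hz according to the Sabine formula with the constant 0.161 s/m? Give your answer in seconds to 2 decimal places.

Summing Sᵢαᵢ: 15.470 + 13.608 + 30.618 → A = 59.696 sabins.
Room volume: 139.934 m³.
RT60 = 0.161 · V / A = 0.161 × 139.934 / 59.696 = 0.38 s.

0.38 s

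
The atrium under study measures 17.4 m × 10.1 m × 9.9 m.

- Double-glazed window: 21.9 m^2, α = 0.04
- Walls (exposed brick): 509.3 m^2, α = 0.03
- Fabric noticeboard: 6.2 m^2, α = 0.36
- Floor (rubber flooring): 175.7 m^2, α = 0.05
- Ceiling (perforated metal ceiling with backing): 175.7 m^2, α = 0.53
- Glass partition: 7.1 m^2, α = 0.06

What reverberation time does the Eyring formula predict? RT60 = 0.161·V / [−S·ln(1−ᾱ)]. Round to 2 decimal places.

2.16 s

S = Σ Sᵢ = 895.9 m^2.
Absorption A = 21.9×0.04 + 509.3×0.03 + 6.2×0.36 + 175.7×0.05 + 175.7×0.53 + 7.1×0.06 = 120.719 sabins.
Mean coefficient ᾱ = A/S = 0.1347.
−S·ln(1−ᾱ) = −895.9 × ln(1 − 0.1347) = 129.618.
V = 17.4 × 10.1 × 9.9 = 1739.826 m³.
RT60 = 0.161 × 1739.826 / 129.618 = 2.16 s.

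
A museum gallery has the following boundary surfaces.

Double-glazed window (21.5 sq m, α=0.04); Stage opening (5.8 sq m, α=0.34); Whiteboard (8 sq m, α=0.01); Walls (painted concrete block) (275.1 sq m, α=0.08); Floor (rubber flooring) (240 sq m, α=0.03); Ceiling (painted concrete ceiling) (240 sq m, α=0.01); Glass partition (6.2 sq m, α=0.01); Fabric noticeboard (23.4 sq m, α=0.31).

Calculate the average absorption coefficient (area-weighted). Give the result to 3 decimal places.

0.051

S = Σ Sᵢ = 21.5 + 5.8 + 8 + 275.1 + 240 + 240 + 6.2 + 23.4 = 820.0 sq m.
Weighted sum Σ Sα = 41.836.
ᾱ = A/S = 0.051.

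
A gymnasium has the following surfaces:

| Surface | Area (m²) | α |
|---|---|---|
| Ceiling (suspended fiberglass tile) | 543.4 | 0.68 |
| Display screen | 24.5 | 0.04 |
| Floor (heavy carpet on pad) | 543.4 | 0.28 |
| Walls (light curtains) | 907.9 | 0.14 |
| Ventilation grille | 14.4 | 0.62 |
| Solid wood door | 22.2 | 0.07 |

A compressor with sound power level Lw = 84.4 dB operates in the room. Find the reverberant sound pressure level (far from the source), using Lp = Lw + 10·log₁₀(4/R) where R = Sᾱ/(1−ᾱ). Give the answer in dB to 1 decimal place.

60.5 dB

Σ(Sᵢαᵢ) = 543.4·0.68 + 24.5·0.04 + 543.4·0.28 + 907.9·0.14 + 14.4·0.62 + 22.2·0.07 = 660.232; total area S = 2055.8 m².
ᾱ = 660.232/2055.8 = 0.3212; R = Sᾱ/(1−ᾱ) = 660.232/(1−0.3212) = 972.646 m².
Lp = Lw + 10 log₁₀(4/R) = 84.4 -23.86 = 60.5 dB.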